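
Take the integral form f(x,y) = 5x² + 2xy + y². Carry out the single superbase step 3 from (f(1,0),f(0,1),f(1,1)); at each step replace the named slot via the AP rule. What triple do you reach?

start (5,1,8) = (f(1,0),f(0,1),f(1,1))
replace slot 3: 2·(5+1) − 8 = 4 → (5,1,4)

5,1,4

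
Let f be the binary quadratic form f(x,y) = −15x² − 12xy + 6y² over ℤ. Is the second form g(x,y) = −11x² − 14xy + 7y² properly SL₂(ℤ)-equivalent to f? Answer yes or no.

D₁ = 504, D₂ = 504
river cycle of f (length 4): (6, 12, -15), (-15, 18, 3), (3, 18, -15), (-15, 12, 6)
river cycle of g (length 10): (7, 14, -11), (-11, 8, 10), (10, 12, -9), (-9, 6, 13), (13, 20, -2), (-2, 20, 13), (13, 6, -9), (-9, 12, 10), (10, 8, -11), (-11, 14, 7)
cycles differ ⇒ inequivalent

no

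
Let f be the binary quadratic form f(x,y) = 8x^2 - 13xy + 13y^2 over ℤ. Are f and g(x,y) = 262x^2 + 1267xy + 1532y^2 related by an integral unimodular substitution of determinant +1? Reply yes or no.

D₁ = -247, D₂ = -247
f: translate: b→3 (≡-13 mod 16), so (8,-13,13)→(8,3,8)
f: reduced (well bottom): (8,3,8) with a≤c, −a<b≤a
g: translate: b→219 (≡1267 mod 524), so (262,1267,1532)→(262,219,46)
g: flip: (262,219,46)→(46,-219,262)
g: translate: b→-35 (≡-219 mod 92), so (46,-219,262)→(46,-35,8)
g: flip: (46,-35,8)→(8,35,46)
g: translate: b→3 (≡35 mod 16), so (8,35,46)→(8,3,8)
g: reduced (well bottom): (8,3,8) with a≤c, −a<b≤a
reduced forms (8, 3, 8) vs (8, 3, 8) ⇒ equivalent

yes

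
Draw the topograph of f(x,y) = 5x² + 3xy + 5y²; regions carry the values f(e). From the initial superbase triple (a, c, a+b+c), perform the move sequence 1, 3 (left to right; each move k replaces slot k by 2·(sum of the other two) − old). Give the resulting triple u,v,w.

start (5,5,13) = (f(1,0),f(0,1),f(1,1))
replace slot 1: 2·(5+13) − 5 = 31 → (31,5,13)
replace slot 3: 2·(31+5) − 13 = 59 → (31,5,59)

31,5,59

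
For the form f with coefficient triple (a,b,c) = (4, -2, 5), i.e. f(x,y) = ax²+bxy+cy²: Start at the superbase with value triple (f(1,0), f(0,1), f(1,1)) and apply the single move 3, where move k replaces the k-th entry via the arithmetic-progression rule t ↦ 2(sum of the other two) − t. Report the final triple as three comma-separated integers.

start (4,5,7) = (f(1,0),f(0,1),f(1,1))
replace slot 3: 2·(4+5) − 7 = 11 → (4,5,11)

4,5,11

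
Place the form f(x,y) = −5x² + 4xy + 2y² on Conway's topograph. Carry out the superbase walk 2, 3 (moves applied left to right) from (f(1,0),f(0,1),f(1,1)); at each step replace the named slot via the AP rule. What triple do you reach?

start (-5,2,1) = (f(1,0),f(0,1),f(1,1))
replace slot 2: 2·((-5)+1) − 2 = -10 → (-5,-10,1)
replace slot 3: 2·((-5)+(-10)) − 1 = -31 → (-5,-10,-31)

-5,-10,-31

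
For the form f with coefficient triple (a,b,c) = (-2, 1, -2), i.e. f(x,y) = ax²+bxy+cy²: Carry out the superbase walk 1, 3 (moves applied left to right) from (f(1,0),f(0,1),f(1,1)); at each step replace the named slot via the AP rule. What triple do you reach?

start (-2,-2,-3) = (f(1,0),f(0,1),f(1,1))
replace slot 1: 2·((-2)+(-3)) − (-2) = -8 → (-8,-2,-3)
replace slot 3: 2·((-8)+(-2)) − (-3) = -17 → (-8,-2,-17)

-8,-2,-17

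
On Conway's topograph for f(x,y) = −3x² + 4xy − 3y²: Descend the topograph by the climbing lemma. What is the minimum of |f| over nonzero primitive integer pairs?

translate: b→2 (≡-4 mod 6), so (3,-4,3)→(3,2,2)
flip: (3,2,2)→(2,-2,3)
translate: b→2 (≡-2 mod 4), so (2,-2,3)→(2,2,3)
reduced (well bottom): (2,2,3) with a≤c, −a<b≤a
well minimum |f| = |-2| = 2 (negative-definite)

2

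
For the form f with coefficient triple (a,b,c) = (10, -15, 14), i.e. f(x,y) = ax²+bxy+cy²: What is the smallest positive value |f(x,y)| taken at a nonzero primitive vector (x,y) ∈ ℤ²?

translate: b→5 (≡-15 mod 20), so (10,-15,14)→(10,5,9)
flip: (10,5,9)→(9,-5,10)
reduced (well bottom): (9,-5,10) with a≤c, −a<b≤a
well minimum = a = 9

9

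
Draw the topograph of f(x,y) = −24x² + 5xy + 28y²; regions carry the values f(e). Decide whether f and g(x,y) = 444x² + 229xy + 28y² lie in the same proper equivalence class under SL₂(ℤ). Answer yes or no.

D₁ = 2713, D₂ = 2713
river cycle of f (length 42): (28, 51, -1), (-1, 51, 28), (28, 5, -24), (-24, 43, 9), (9, 47, -14), (-14, 37, 24), (24, 11, -27), (-27, 43, 8), (8, 37, -42), (-42, 47, 3), … (32 more)
river cycle of g (length 42): (28, 51, -1), (-1, 51, 28), (28, 5, -24), (-24, 43, 9), (9, 47, -14), (-14, 37, 24), (24, 11, -27), (-27, 43, 8), (8, 37, -42), (-42, 47, 3), … (32 more)
cycles coincide ⇒ equivalent

yes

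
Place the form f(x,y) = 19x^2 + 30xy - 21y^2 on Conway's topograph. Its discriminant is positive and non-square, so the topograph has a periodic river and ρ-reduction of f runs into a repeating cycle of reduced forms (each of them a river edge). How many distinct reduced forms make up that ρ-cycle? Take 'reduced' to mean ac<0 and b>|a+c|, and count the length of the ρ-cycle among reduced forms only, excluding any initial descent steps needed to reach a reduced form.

D = 2496, ⌊√D⌋ = 49
river: ρ → (-21,12,28)
river: ρ → (28,44,-5)
river: ρ → (-5,46,19)
river: ρ → (19,30,-21)
ρ-cycle length = 4 (tail of 0 descent steps not counted)

4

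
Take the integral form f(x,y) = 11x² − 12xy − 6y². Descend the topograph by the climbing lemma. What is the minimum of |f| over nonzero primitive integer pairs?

descent: ρ → (-6,12,11)  [lands on river]
river: ρ → (11,10,-7)
river: ρ → (-7,18,3)
river: ρ → (3,18,-7)
river: ρ → (-7,10,11)
river: ρ → (11,12,-6)
closes: descent 1, river 6
min |a| on river = 3

3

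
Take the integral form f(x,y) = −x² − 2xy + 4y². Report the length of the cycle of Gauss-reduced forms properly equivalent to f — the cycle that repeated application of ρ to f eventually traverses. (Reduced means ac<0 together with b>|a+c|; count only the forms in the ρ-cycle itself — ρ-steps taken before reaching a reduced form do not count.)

D = 20, ⌊√D⌋ = 4
descent: ρ → (4,2,-1)
descent: ρ → (-1,4,1)  [lands on river]
river: ρ → (1,4,-1)
ρ-cycle length = 2 (tail of 2 descent steps not counted)

2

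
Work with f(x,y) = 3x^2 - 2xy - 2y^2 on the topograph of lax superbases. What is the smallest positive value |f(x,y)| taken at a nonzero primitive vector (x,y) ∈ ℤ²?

descent: ρ → (-2,2,3)  [lands on river]
river: ρ → (3,4,-1)
river: ρ → (-1,4,3)
river: ρ → (3,2,-2)
closes: descent 1, river 4
min |a| on river = 1

1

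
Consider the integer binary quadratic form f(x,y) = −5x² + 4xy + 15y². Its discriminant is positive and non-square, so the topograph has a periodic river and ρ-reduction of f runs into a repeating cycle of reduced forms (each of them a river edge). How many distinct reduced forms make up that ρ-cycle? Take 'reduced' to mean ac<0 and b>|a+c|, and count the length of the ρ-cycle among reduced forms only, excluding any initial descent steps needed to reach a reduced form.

D = 316, ⌊√D⌋ = 17
descent: ρ → (15,-4,-5)
descent: ρ → (-5,14,6)  [lands on river]
river: ρ → (6,10,-9)
river: ρ → (-9,8,7)
river: ρ → (7,6,-10)
river: ρ → (-10,14,3)
river: ρ → (3,16,-5)
ρ-cycle length = 6 (tail of 2 descent steps not counted)

6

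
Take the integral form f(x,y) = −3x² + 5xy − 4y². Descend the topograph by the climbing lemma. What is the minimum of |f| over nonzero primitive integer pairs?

translate: b→1 (≡-5 mod 6), so (3,-5,4)→(3,1,2)
flip: (3,1,2)→(2,-1,3)
reduced (well bottom): (2,-1,3) with a≤c, −a<b≤a
well minimum |f| = |-2| = 2 (negative-definite)

2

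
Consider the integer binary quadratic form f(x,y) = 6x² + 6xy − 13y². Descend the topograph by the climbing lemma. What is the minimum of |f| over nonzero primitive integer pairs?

descent: ρ → (-13,-6,6)
descent: ρ → (6,18,-1)  [lands on river]
river: ρ → (-1,18,6)
closes: descent 2, river 2
min |a| on river = 1

1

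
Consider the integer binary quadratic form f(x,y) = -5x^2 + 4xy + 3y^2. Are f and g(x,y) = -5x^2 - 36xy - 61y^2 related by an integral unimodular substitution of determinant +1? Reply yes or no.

D₁ = 76, D₂ = 76
river cycle of f (length 6): (3, 8, -1), (-1, 8, 3), (3, 4, -5), (-5, 6, 2), (2, 6, -5), (-5, 4, 3)
river cycle of g (length 6): (-5, 4, 3), (3, 8, -1), (-1, 8, 3), (3, 4, -5), (-5, 6, 2), (2, 6, -5)
cycles coincide ⇒ equivalent

yes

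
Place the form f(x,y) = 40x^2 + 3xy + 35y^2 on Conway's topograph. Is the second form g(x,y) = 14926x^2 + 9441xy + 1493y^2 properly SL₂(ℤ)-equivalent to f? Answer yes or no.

D₁ = -5591, D₂ = -5591
f: flip: (40,3,35)→(35,-3,40)
f: reduced (well bottom): (35,-3,40) with a≤c, −a<b≤a
g: flip: (14926,9441,1493)→(1493,-9441,14926)
g: translate: b→-483 (≡-9441 mod 2986), so (1493,-9441,14926)→(1493,-483,40)
g: flip: (1493,-483,40)→(40,483,1493)
g: translate: b→3 (≡483 mod 80), so (40,483,1493)→(40,3,35)
g: flip: (40,3,35)→(35,-3,40)
g: reduced (well bottom): (35,-3,40) with a≤c, −a<b≤a
reduced forms (35, -3, 40) vs (35, -3, 40) ⇒ equivalent

yes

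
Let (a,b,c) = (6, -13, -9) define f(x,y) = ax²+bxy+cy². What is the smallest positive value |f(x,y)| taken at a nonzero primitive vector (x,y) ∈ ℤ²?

descent: ρ → (-9,13,6)  [lands on river]
river: ρ → (6,11,-11)
river: ρ → (-11,11,6)
river: ρ → (6,13,-9)
river: ρ → (-9,5,10)
river: ρ → (10,15,-4)
river: ρ → (-4,17,6)
river: ρ → (6,19,-1)
river: ρ → (-1,19,6)
river: ρ → (6,17,-4)
river: ρ → (-4,15,10)
river: ρ → (10,5,-9)
closes: descent 1, river 12
min |a| on river = 1

1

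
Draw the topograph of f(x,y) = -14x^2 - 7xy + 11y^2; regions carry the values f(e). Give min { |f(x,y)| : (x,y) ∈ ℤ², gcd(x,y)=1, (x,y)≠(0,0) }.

descent: ρ → (11,7,-14)  [lands on river]
river: ρ → (-14,21,4)
river: ρ → (4,19,-19)
river: ρ → (-19,19,4)
river: ρ → (4,21,-14)
river: ρ → (-14,7,11)
river: ρ → (11,15,-10)
river: ρ → (-10,25,1)
river: ρ → (1,25,-10)
river: ρ → (-10,15,11)
closes: descent 1, river 10
min |a| on river = 1

1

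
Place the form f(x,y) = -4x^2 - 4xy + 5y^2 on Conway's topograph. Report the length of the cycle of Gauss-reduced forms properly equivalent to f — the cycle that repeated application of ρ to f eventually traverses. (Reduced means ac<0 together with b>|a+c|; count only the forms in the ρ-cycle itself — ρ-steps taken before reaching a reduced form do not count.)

D = 96, ⌊√D⌋ = 9
descent: ρ → (5,4,-4)  [lands on river]
river: ρ → (-4,4,5)
river: ρ → (5,6,-3)
river: ρ → (-3,6,5)
ρ-cycle length = 4 (tail of 1 descent step not counted)

4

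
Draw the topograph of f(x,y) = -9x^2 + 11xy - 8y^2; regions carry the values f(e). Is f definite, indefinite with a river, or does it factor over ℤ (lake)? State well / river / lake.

D = b²−4ac = 11² − 4·(-9)·(-8) = -167
D < 0 ⇒ definite ⇒ every region one sign ⇒ single well

well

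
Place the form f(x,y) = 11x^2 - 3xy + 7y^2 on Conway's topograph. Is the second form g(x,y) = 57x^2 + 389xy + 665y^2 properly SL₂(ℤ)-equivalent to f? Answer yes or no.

D₁ = -299, D₂ = -299
f: flip: (11,-3,7)→(7,3,11)
f: reduced (well bottom): (7,3,11) with a≤c, −a<b≤a
g: translate: b→47 (≡389 mod 114), so (57,389,665)→(57,47,11)
g: flip: (57,47,11)→(11,-47,57)
g: translate: b→-3 (≡-47 mod 22), so (11,-47,57)→(11,-3,7)
g: flip: (11,-3,7)→(7,3,11)
g: reduced (well bottom): (7,3,11) with a≤c, −a<b≤a
reduced forms (7, 3, 11) vs (7, 3, 11) ⇒ equivalent

yes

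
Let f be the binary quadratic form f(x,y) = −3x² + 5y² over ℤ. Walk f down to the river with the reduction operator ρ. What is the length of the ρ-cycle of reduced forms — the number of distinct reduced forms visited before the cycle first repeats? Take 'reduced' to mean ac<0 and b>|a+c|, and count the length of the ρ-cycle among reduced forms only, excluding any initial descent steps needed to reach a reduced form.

D = 60, ⌊√D⌋ = 7
descent: ρ → (5,0,-3)
descent: ρ → (-3,6,2)  [lands on river]
river: ρ → (2,6,-3)
ρ-cycle length = 2 (tail of 2 descent steps not counted)

2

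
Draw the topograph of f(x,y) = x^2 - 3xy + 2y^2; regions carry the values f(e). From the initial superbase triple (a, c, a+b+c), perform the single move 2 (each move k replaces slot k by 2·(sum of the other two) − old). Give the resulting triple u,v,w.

start (1,2,0) = (f(1,0),f(0,1),f(1,1))
replace slot 2: 2·(1+0) − 2 = 0 → (1,0,0)

1,0,0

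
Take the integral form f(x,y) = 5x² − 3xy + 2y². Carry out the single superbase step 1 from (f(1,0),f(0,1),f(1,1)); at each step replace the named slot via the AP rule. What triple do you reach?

start (5,2,4) = (f(1,0),f(0,1),f(1,1))
replace slot 1: 2·(2+4) − 5 = 7 → (7,2,4)

7,2,4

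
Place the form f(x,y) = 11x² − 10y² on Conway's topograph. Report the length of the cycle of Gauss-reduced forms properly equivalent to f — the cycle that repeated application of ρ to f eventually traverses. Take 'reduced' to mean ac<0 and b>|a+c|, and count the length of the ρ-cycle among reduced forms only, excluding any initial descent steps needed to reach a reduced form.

D = 440, ⌊√D⌋ = 20
descent: ρ → (-10,20,1)  [lands on river]
river: ρ → (1,20,-10)
ρ-cycle length = 2 (tail of 1 descent step not counted)

2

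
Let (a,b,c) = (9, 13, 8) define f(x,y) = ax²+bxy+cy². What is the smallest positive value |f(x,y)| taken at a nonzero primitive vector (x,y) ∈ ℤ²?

translate: b→-5 (≡13 mod 18), so (9,13,8)→(9,-5,4)
flip: (9,-5,4)→(4,5,9)
translate: b→-3 (≡5 mod 8), so (4,5,9)→(4,-3,8)
reduced (well bottom): (4,-3,8) with a≤c, −a<b≤a
well minimum = a = 4

4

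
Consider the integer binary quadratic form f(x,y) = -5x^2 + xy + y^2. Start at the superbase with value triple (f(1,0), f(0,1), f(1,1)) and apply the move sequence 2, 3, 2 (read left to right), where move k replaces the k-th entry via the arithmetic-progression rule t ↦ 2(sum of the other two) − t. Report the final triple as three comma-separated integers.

start (-5,1,-3) = (f(1,0),f(0,1),f(1,1))
replace slot 2: 2·((-5)+(-3)) − 1 = -17 → (-5,-17,-3)
replace slot 3: 2·((-5)+(-17)) − (-3) = -41 → (-5,-17,-41)
replace slot 2: 2·((-5)+(-41)) − (-17) = -75 → (-5,-75,-41)

-5,-75,-41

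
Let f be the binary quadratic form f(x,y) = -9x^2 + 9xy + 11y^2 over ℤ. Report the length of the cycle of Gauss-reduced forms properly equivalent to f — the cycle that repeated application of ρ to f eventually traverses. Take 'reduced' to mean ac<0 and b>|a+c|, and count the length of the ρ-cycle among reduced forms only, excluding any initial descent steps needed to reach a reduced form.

D = 477, ⌊√D⌋ = 21
river: ρ → (11,13,-7)
river: ρ → (-7,15,9)
river: ρ → (9,21,-1)
river: ρ → (-1,21,9)
river: ρ → (9,15,-7)
river: ρ → (-7,13,11)
river: ρ → (11,9,-9)
river: ρ → (-9,9,11)
ρ-cycle length = 8 (tail of 0 descent steps not counted)

8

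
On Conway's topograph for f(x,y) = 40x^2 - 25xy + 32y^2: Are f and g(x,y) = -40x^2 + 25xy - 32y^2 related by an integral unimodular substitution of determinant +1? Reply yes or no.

D₁ = -4495, D₂ = -4495
f: flip: (40,-25,32)→(32,25,40)
f: reduced (well bottom): (32,25,40) with a≤c, −a<b≤a
g is negative-definite; reduce −g:
−g: flip: (40,-25,32)→(32,25,40)
−g: reduced (well bottom): (32,25,40) with a≤c, −a<b≤a
flip sign back: reduced form of g is (-32,-25,-40)
reduced forms (32, 25, 40) vs (-32, -25, -40) ⇒ inequivalent

no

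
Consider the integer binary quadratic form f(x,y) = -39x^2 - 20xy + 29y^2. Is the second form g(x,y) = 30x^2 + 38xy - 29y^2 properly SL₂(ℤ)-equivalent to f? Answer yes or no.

D₁ = 4924, D₂ = 4924
river cycle of f (length 44): (29, 20, -39), (-39, 58, 10), (10, 62, -27), (-27, 46, 26), (26, 58, -15), (-15, 62, 18), (18, 46, -39), (-39, 32, 25), (25, 68, -3), (-3, 70, 2), … (34 more)
river cycle of g (length 44): (-29, 20, 39), (39, 58, -10), (-10, 62, 27), (27, 46, -26), (-26, 58, 15), (15, 62, -18), (-18, 46, 39), (39, 32, -25), (-25, 68, 3), (3, 70, -2), … (34 more)
cycles differ ⇒ inequivalent

no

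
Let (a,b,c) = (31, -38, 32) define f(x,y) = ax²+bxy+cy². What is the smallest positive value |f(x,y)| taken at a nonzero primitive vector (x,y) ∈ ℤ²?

translate: b→24 (≡-38 mod 62), so (31,-38,32)→(31,24,25)
flip: (31,24,25)→(25,-24,31)
reduced (well bottom): (25,-24,31) with a≤c, −a<b≤a
well minimum = a = 25

25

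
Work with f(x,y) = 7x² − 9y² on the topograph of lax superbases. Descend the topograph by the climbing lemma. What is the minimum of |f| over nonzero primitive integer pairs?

descent: ρ → (-9,0,7)
descent: ρ → (7,14,-2)  [lands on river]
river: ρ → (-2,14,7)
closes: descent 2, river 2
min |a| on river = 2

2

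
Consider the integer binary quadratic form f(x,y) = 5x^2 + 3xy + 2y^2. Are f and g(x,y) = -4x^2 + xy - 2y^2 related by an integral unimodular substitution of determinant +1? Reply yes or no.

D₁ = -31, D₂ = -31
f: flip: (5,3,2)→(2,-3,5)
f: translate: b→1 (≡-3 mod 4), so (2,-3,5)→(2,1,4)
f: reduced (well bottom): (2,1,4) with a≤c, −a<b≤a
g is negative-definite; reduce −g:
−g: flip: (4,-1,2)→(2,1,4)
−g: reduced (well bottom): (2,1,4) with a≤c, −a<b≤a
flip sign back: reduced form of g is (-2,-1,-4)
reduced forms (2, 1, 4) vs (-2, -1, -4) ⇒ inequivalent

no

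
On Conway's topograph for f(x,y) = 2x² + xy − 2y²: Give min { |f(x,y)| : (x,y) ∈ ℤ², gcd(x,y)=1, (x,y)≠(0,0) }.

river: ρ → (-2,3,1)
river: ρ → (1,3,-2)
river: ρ → (-2,1,2)
river: ρ → (2,3,-1)
river: ρ → (-1,3,2)
river: ρ → (2,1,-2)
closes: descent 0, river 6
min |a| on river = 1

1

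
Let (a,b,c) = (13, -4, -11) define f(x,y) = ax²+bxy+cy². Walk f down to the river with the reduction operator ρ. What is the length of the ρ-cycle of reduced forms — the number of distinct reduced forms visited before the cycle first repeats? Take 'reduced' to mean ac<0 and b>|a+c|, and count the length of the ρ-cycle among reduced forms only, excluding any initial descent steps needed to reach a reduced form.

D = 588, ⌊√D⌋ = 24
descent: ρ → (-11,4,13)  [lands on river]
river: ρ → (13,22,-2)
river: ρ → (-2,22,13)
river: ρ → (13,4,-11)
river: ρ → (-11,18,6)
river: ρ → (6,18,-11)
ρ-cycle length = 6 (tail of 1 descent step not counted)

6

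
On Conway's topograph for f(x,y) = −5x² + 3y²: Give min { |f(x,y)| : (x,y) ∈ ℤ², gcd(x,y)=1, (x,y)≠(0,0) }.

descent: ρ → (3,6,-2)  [lands on river]
river: ρ → (-2,6,3)
closes: descent 1, river 2
min |a| on river = 2

2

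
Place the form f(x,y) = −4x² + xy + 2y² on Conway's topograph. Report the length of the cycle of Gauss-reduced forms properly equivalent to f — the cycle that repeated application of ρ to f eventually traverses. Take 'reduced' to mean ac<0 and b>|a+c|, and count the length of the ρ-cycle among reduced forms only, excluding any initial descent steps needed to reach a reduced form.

D = 33, ⌊√D⌋ = 5
descent: ρ → (2,3,-3)  [lands on river]
river: ρ → (-3,3,2)
river: ρ → (2,5,-1)
river: ρ → (-1,5,2)
ρ-cycle length = 4 (tail of 1 descent step not counted)

4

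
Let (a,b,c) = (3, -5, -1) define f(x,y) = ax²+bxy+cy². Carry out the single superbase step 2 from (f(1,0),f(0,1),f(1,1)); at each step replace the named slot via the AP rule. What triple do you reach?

start (3,-1,-3) = (f(1,0),f(0,1),f(1,1))
replace slot 2: 2·(3+(-3)) − (-1) = 1 → (3,1,-3)

3,1,-3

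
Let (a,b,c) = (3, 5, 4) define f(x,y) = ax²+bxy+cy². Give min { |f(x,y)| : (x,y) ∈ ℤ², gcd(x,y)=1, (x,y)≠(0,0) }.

translate: b→-1 (≡5 mod 6), so (3,5,4)→(3,-1,2)
flip: (3,-1,2)→(2,1,3)
reduced (well bottom): (2,1,3) with a≤c, −a<b≤a
well minimum = a = 2

2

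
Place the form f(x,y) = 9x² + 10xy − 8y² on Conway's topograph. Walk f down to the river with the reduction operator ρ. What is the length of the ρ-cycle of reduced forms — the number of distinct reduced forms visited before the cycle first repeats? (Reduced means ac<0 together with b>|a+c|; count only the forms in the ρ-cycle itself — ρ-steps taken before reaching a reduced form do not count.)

D = 388, ⌊√D⌋ = 19
river: ρ → (-8,6,11)
river: ρ → (11,16,-3)
river: ρ → (-3,14,16)
river: ρ → (16,18,-1)
river: ρ → (-1,18,16)
river: ρ → (16,14,-3)
river: ρ → (-3,16,11)
river: ρ → (11,6,-8)
river: ρ → (-8,10,9)
river: ρ → (9,8,-9)
river: ρ → (-9,10,8)
river: ρ → (8,6,-11)
river: ρ → (-11,16,3)
river: ρ → (3,14,-16)
river: ρ → (-16,18,1)
river: ρ → (1,18,-16)
river: ρ → (-16,14,3)
river: ρ → (3,16,-11)
river: ρ → (-11,6,8)
river: ρ → (8,10,-9)
river: ρ → (-9,8,9)
river: ρ → (9,10,-8)
ρ-cycle length = 22 (tail of 0 descent steps not counted)

22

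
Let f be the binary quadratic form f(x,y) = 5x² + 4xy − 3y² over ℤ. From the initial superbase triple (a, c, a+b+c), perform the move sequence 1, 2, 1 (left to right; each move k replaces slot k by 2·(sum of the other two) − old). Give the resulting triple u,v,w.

start (5,-3,6) = (f(1,0),f(0,1),f(1,1))
replace slot 1: 2·((-3)+6) − 5 = 1 → (1,-3,6)
replace slot 2: 2·(1+6) − (-3) = 17 → (1,17,6)
replace slot 1: 2·(17+6) − 1 = 45 → (45,17,6)

45,17,6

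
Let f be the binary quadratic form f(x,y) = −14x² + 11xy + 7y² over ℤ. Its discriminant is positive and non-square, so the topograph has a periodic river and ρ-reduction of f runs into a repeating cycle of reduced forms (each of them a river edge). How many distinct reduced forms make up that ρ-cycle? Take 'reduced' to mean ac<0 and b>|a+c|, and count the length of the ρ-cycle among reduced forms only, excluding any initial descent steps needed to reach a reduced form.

D = 513, ⌊√D⌋ = 22
river: ρ → (7,17,-8)
river: ρ → (-8,15,9)
river: ρ → (9,21,-2)
river: ρ → (-2,19,19)
river: ρ → (19,19,-2)
river: ρ → (-2,21,9)
river: ρ → (9,15,-8)
river: ρ → (-8,17,7)
river: ρ → (7,11,-14)
river: ρ → (-14,17,4)
river: ρ → (4,15,-18)
river: ρ → (-18,21,1)
river: ρ → (1,21,-18)
river: ρ → (-18,15,4)
river: ρ → (4,17,-14)
river: ρ → (-14,11,7)
ρ-cycle length = 16 (tail of 0 descent steps not counted)

16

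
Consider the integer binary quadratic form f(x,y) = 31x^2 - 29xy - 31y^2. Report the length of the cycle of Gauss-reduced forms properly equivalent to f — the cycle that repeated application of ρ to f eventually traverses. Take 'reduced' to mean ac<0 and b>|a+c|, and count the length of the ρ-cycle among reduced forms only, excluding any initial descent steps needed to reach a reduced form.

D = 4685, ⌊√D⌋ = 68
descent: ρ → (-31,29,31)  [lands on river]
river: ρ → (31,33,-29)
river: ρ → (-29,25,35)
river: ρ → (35,45,-19)
river: ρ → (-19,31,49)
river: ρ → (49,67,-1)
river: ρ → (-1,67,49)
river: ρ → (49,31,-19)
river: ρ → (-19,45,35)
river: ρ → (35,25,-29)
river: ρ → (-29,33,31)
river: ρ → (31,29,-31)
river: ρ → (-31,33,29)
river: ρ → (29,25,-35)
river: ρ → (-35,45,19)
river: ρ → (19,31,-49)
river: ρ → (-49,67,1)
river: ρ → (1,67,-49)
river: ρ → (-49,31,19)
river: ρ → (19,45,-35)
river: ρ → (-35,25,29)
river: ρ → (29,33,-31)
ρ-cycle length = 22 (tail of 1 descent step not counted)

22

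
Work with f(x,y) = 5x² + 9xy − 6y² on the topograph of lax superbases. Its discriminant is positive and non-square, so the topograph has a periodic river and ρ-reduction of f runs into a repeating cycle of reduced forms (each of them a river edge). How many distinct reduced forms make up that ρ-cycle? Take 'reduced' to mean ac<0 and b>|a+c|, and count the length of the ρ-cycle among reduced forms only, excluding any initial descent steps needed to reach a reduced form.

D = 201, ⌊√D⌋ = 14
river: ρ → (-6,3,8)
river: ρ → (8,13,-1)
river: ρ → (-1,13,8)
river: ρ → (8,3,-6)
river: ρ → (-6,9,5)
river: ρ → (5,11,-4)
river: ρ → (-4,13,2)
river: ρ → (2,11,-10)
river: ρ → (-10,9,3)
river: ρ → (3,9,-10)
river: ρ → (-10,11,2)
river: ρ → (2,13,-4)
river: ρ → (-4,11,5)
river: ρ → (5,9,-6)
ρ-cycle length = 14 (tail of 0 descent steps not counted)

14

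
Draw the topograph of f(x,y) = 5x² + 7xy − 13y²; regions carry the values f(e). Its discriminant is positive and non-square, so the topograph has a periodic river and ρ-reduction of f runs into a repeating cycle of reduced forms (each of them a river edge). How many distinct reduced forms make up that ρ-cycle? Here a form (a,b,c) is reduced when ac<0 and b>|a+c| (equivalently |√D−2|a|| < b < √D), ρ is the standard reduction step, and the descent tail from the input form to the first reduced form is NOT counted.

D = 309, ⌊√D⌋ = 17
descent: ρ → (-13,-7,5)
descent: ρ → (5,17,-1)  [lands on river]
river: ρ → (-1,17,5)
river: ρ → (5,13,-7)
river: ρ → (-7,15,3)
river: ρ → (3,15,-7)
river: ρ → (-7,13,5)
ρ-cycle length = 6 (tail of 2 descent steps not counted)

6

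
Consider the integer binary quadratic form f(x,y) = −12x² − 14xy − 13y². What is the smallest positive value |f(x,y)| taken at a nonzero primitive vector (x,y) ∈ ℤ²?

translate: b→-10 (≡14 mod 24), so (12,14,13)→(12,-10,11)
flip: (12,-10,11)→(11,10,12)
reduced (well bottom): (11,10,12) with a≤c, −a<b≤a
well minimum |f| = |-11| = 11 (negative-definite)

11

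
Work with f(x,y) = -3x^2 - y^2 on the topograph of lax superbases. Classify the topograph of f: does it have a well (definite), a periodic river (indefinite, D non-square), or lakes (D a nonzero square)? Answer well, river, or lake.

D = b²−4ac = 0² − 4·(-3)·(-1) = -12
D < 0 ⇒ definite ⇒ every region one sign ⇒ single well

well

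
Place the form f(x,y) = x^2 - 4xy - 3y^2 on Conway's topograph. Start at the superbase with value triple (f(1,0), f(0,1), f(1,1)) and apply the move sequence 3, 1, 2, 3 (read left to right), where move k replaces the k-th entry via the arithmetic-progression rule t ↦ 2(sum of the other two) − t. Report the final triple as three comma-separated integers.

start (1,-3,-6) = (f(1,0),f(0,1),f(1,1))
replace slot 3: 2·(1+(-3)) − (-6) = 2 → (1,-3,2)
replace slot 1: 2·((-3)+2) − 1 = -3 → (-3,-3,2)
replace slot 2: 2·((-3)+2) − (-3) = 1 → (-3,1,2)
replace slot 3: 2·((-3)+1) − 2 = -6 → (-3,1,-6)

-3,1,-6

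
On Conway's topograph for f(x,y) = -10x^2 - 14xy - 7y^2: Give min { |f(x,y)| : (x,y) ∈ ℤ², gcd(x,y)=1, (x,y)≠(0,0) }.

translate: b→-6 (≡14 mod 20), so (10,14,7)→(10,-6,3)
flip: (10,-6,3)→(3,6,10)
translate: b→0 (≡6 mod 6), so (3,6,10)→(3,0,7)
reduced (well bottom): (3,0,7) with a≤c, −a<b≤a
well minimum |f| = |-3| = 3 (negative-definite)

3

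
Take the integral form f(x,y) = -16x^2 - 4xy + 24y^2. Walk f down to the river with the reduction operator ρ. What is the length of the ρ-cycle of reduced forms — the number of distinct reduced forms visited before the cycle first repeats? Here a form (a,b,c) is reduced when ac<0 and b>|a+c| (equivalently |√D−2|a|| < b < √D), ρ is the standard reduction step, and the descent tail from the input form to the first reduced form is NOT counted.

D = 1552, ⌊√D⌋ = 39
descent: ρ → (24,4,-16)
descent: ρ → (-16,28,12)  [lands on river]
river: ρ → (12,20,-24)
river: ρ → (-24,28,8)
river: ρ → (8,36,-8)
river: ρ → (-8,28,24)
river: ρ → (24,20,-12)
river: ρ → (-12,28,16)
river: ρ → (16,36,-4)
river: ρ → (-4,36,16)
river: ρ → (16,28,-12)
river: ρ → (-12,20,24)
river: ρ → (24,28,-8)
river: ρ → (-8,36,8)
river: ρ → (8,28,-24)
river: ρ → (-24,20,12)
river: ρ → (12,28,-16)
river: ρ → (-16,36,4)
river: ρ → (4,36,-16)
ρ-cycle length = 18 (tail of 2 descent steps not counted)

18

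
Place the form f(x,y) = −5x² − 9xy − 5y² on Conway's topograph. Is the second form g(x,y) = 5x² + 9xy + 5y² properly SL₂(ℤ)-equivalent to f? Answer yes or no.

D₁ = -19, D₂ = -19
f is negative-definite; reduce −f:
−f: translate: b→-1 (≡9 mod 10), so (5,9,5)→(5,-1,1)
−f: flip: (5,-1,1)→(1,1,5)
−f: reduced (well bottom): (1,1,5) with a≤c, −a<b≤a
flip sign back: reduced form of f is (-1,-1,-5)
g: translate: b→-1 (≡9 mod 10), so (5,9,5)→(5,-1,1)
g: flip: (5,-1,1)→(1,1,5)
g: reduced (well bottom): (1,1,5) with a≤c, −a<b≤a
reduced forms (-1, -1, -5) vs (1, 1, 5) ⇒ inequivalent

no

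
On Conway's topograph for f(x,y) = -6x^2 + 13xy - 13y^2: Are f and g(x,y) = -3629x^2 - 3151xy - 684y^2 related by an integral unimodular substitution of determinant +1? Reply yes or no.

D₁ = -143, D₂ = -143
f is negative-definite; reduce −f:
−f: translate: b→-1 (≡-13 mod 12), so (6,-13,13)→(6,-1,6)
−f: flip: (6,-1,6)→(6,1,6)
−f: reduced (well bottom): (6,1,6) with a≤c, −a<b≤a
flip sign back: reduced form of f is (-6,-1,-6)
g is negative-definite; reduce −g:
−g: flip: (3629,3151,684)→(684,-3151,3629)
−g: translate: b→-415 (≡-3151 mod 1368), so (684,-3151,3629)→(684,-415,63)
−g: flip: (684,-415,63)→(63,415,684)
−g: translate: b→37 (≡415 mod 126), so (63,415,684)→(63,37,6)
−g: flip: (63,37,6)→(6,-37,63)
−g: translate: b→-1 (≡-37 mod 12), so (6,-37,63)→(6,-1,6)
−g: flip: (6,-1,6)→(6,1,6)
−g: reduced (well bottom): (6,1,6) with a≤c, −a<b≤a
flip sign back: reduced form of g is (-6,-1,-6)
reduced forms (-6, -1, -6) vs (-6, -1, -6) ⇒ equivalent

yes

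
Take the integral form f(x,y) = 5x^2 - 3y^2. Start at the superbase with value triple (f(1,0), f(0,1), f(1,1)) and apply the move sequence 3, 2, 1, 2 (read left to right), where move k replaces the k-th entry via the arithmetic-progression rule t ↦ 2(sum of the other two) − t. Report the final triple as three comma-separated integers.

start (5,-3,2) = (f(1,0),f(0,1),f(1,1))
replace slot 3: 2·(5+(-3)) − 2 = 2 → (5,-3,2)
replace slot 2: 2·(5+2) − (-3) = 17 → (5,17,2)
replace slot 1: 2·(17+2) − 5 = 33 → (33,17,2)
replace slot 2: 2·(33+2) − 17 = 53 → (33,53,2)

33,53,2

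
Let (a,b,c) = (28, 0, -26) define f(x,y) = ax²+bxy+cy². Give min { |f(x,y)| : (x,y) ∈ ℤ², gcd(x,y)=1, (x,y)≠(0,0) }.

descent: ρ → (-26,52,2)  [lands on river]
river: ρ → (2,52,-26)
closes: descent 1, river 2
min |a| on river = 2

2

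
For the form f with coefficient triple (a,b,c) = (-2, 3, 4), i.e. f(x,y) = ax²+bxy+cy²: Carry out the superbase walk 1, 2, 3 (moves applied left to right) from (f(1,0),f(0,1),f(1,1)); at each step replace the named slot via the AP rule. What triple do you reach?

start (-2,4,5) = (f(1,0),f(0,1),f(1,1))
replace slot 1: 2·(4+5) − (-2) = 20 → (20,4,5)
replace slot 2: 2·(20+5) − 4 = 46 → (20,46,5)
replace slot 3: 2·(20+46) − 5 = 127 → (20,46,127)

20,46,127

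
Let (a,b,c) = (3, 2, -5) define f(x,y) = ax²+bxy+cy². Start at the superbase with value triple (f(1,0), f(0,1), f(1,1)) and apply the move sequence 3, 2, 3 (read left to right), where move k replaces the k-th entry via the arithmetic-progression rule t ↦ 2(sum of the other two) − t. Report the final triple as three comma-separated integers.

start (3,-5,0) = (f(1,0),f(0,1),f(1,1))
replace slot 3: 2·(3+(-5)) − 0 = -4 → (3,-5,-4)
replace slot 2: 2·(3+(-4)) − (-5) = 3 → (3,3,-4)
replace slot 3: 2·(3+3) − (-4) = 16 → (3,3,16)

3,3,16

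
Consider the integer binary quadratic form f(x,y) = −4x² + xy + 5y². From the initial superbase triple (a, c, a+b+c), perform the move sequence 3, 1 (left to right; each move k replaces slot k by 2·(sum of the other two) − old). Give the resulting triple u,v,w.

start (-4,5,2) = (f(1,0),f(0,1),f(1,1))
replace slot 3: 2·((-4)+5) − 2 = 0 → (-4,5,0)
replace slot 1: 2·(5+0) − (-4) = 14 → (14,5,0)

14,5,0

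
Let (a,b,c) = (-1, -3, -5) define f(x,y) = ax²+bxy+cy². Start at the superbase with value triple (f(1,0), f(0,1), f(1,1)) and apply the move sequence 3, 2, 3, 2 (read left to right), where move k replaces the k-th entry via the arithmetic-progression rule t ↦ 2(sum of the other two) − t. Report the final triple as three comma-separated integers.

start (-1,-5,-9) = (f(1,0),f(0,1),f(1,1))
replace slot 3: 2·((-1)+(-5)) − (-9) = -3 → (-1,-5,-3)
replace slot 2: 2·((-1)+(-3)) − (-5) = -3 → (-1,-3,-3)
replace slot 3: 2·((-1)+(-3)) − (-3) = -5 → (-1,-3,-5)
replace slot 2: 2·((-1)+(-5)) − (-3) = -9 → (-1,-9,-5)

-1,-9,-5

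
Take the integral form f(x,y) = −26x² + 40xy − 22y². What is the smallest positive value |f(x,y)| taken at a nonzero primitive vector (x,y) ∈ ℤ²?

translate: b→12 (≡-40 mod 52), so (26,-40,22)→(26,12,8)
flip: (26,12,8)→(8,-12,26)
translate: b→4 (≡-12 mod 16), so (8,-12,26)→(8,4,22)
reduced (well bottom): (8,4,22) with a≤c, −a<b≤a
well minimum |f| = |-8| = 8 (negative-definite)

8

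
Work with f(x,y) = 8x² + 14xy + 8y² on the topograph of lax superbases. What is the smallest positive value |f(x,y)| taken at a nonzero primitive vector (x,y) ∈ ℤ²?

translate: b→-2 (≡14 mod 16), so (8,14,8)→(8,-2,2)
flip: (8,-2,2)→(2,2,8)
reduced (well bottom): (2,2,8) with a≤c, −a<b≤a
well minimum = a = 2

2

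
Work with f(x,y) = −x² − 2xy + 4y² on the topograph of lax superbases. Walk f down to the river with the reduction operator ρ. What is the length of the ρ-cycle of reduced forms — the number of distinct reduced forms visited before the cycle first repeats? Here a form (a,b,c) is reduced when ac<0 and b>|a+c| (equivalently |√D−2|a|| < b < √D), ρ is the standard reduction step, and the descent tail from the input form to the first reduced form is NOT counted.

D = 20, ⌊√D⌋ = 4
descent: ρ → (4,2,-1)
descent: ρ → (-1,4,1)  [lands on river]
river: ρ → (1,4,-1)
ρ-cycle length = 2 (tail of 2 descent steps not counted)

2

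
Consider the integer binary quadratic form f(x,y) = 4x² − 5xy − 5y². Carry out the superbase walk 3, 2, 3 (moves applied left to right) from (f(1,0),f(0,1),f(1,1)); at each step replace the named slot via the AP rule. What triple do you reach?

start (4,-5,-6) = (f(1,0),f(0,1),f(1,1))
replace slot 3: 2·(4+(-5)) − (-6) = 4 → (4,-5,4)
replace slot 2: 2·(4+4) − (-5) = 21 → (4,21,4)
replace slot 3: 2·(4+21) − 4 = 46 → (4,21,46)

4,21,46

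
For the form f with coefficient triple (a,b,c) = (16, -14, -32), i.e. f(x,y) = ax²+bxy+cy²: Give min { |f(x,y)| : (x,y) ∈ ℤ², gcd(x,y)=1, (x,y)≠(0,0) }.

descent: ρ → (-32,14,16)
descent: ρ → (16,18,-30)  [lands on river]
river: ρ → (-30,42,4)
river: ρ → (4,46,-8)
river: ρ → (-8,34,34)
river: ρ → (34,34,-8)
river: ρ → (-8,46,4)
river: ρ → (4,42,-30)
river: ρ → (-30,18,16)
river: ρ → (16,46,-2)
river: ρ → (-2,46,16)
closes: descent 2, river 10
min |a| on river = 2

2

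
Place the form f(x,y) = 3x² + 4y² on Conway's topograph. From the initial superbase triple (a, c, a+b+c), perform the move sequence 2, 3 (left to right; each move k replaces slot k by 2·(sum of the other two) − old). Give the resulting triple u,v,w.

start (3,4,7) = (f(1,0),f(0,1),f(1,1))
replace slot 2: 2·(3+7) − 4 = 16 → (3,16,7)
replace slot 3: 2·(3+16) − 7 = 31 → (3,16,31)

3,16,31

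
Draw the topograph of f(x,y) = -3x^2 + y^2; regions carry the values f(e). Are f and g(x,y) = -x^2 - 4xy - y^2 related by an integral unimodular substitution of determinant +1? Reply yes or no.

D₁ = 12, D₂ = 12
river cycle of f (length 2): (1, 2, -2), (-2, 2, 1)
river cycle of g (length 2): (-1, 2, 2), (2, 2, -1)
cycles differ ⇒ inequivalent

no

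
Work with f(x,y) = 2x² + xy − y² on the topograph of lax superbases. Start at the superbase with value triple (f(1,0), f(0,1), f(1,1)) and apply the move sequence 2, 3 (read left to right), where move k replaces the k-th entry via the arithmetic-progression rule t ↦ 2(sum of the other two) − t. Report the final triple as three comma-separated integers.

start (2,-1,2) = (f(1,0),f(0,1),f(1,1))
replace slot 2: 2·(2+2) − (-1) = 9 → (2,9,2)
replace slot 3: 2·(2+9) − 2 = 20 → (2,9,20)

2,9,20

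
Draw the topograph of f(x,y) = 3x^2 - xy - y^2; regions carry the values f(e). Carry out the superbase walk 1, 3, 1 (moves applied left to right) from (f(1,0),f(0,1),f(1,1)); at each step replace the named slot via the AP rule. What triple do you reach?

start (3,-1,1) = (f(1,0),f(0,1),f(1,1))
replace slot 1: 2·((-1)+1) − 3 = -3 → (-3,-1,1)
replace slot 3: 2·((-3)+(-1)) − 1 = -9 → (-3,-1,-9)
replace slot 1: 2·((-1)+(-9)) − (-3) = -17 → (-17,-1,-9)

-17,-1,-9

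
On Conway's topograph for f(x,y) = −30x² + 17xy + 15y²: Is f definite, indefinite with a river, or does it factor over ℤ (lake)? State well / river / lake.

D = b²−4ac = 17² − 4·(-30)·15 = 2089
D > 0 non-square ⇒ indefinite ⇒ periodic river

river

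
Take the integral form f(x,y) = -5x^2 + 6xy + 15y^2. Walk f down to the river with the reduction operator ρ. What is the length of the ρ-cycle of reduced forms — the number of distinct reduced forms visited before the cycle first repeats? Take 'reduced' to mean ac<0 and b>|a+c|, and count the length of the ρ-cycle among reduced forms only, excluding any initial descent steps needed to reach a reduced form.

D = 336, ⌊√D⌋ = 18
descent: ρ → (15,-6,-5)
descent: ρ → (-5,16,4)  [lands on river]
river: ρ → (4,16,-5)
river: ρ → (-5,14,7)
river: ρ → (7,14,-5)
ρ-cycle length = 4 (tail of 2 descent steps not counted)

4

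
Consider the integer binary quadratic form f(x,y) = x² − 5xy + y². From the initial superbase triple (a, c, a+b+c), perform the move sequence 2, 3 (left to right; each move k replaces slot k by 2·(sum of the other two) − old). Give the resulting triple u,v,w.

start (1,1,-3) = (f(1,0),f(0,1),f(1,1))
replace slot 2: 2·(1+(-3)) − 1 = -5 → (1,-5,-3)
replace slot 3: 2·(1+(-5)) − (-3) = -5 → (1,-5,-5)

1,-5,-5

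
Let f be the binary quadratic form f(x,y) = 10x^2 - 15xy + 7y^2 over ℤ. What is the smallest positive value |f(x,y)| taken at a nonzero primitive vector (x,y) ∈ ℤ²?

translate: b→5 (≡-15 mod 20), so (10,-15,7)→(10,5,2)
flip: (10,5,2)→(2,-5,10)
translate: b→-1 (≡-5 mod 4), so (2,-5,10)→(2,-1,7)
reduced (well bottom): (2,-1,7) with a≤c, −a<b≤a
well minimum = a = 2

2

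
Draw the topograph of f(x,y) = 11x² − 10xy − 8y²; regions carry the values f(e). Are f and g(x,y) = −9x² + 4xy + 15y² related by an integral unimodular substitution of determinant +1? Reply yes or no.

D₁ = 452, D₂ = 556
discriminants differ ⇒ not SL₂(ℤ)-equivalent

no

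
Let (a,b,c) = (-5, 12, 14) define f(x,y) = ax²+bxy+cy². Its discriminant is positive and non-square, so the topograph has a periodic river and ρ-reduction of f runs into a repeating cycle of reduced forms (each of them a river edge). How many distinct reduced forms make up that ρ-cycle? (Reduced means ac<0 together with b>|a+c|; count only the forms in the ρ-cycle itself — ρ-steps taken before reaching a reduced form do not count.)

D = 424, ⌊√D⌋ = 20
river: ρ → (14,16,-3)
river: ρ → (-3,20,2)
river: ρ → (2,20,-3)
river: ρ → (-3,16,14)
river: ρ → (14,12,-5)
river: ρ → (-5,18,5)
river: ρ → (5,12,-14)
river: ρ → (-14,16,3)
river: ρ → (3,20,-2)
river: ρ → (-2,20,3)
river: ρ → (3,16,-14)
river: ρ → (-14,12,5)
river: ρ → (5,18,-5)
river: ρ → (-5,12,14)
ρ-cycle length = 14 (tail of 0 descent steps not counted)

14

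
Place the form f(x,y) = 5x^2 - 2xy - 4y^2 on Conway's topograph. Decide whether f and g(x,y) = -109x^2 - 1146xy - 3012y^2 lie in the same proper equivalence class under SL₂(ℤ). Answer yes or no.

D₁ = 84, D₂ = 84
river cycle of f (length 6): (-4, 2, 5), (5, 8, -1), (-1, 8, 5), (5, 2, -4), (-4, 6, 3), (3, 6, -4)
river cycle of g (length 6): (3, 6, -4), (-4, 2, 5), (5, 8, -1), (-1, 8, 5), (5, 2, -4), (-4, 6, 3)
cycles coincide ⇒ equivalent

yes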